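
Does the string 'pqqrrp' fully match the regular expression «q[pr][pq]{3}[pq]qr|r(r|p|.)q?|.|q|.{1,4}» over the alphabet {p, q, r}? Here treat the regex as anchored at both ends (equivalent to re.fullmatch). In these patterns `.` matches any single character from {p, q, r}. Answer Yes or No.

No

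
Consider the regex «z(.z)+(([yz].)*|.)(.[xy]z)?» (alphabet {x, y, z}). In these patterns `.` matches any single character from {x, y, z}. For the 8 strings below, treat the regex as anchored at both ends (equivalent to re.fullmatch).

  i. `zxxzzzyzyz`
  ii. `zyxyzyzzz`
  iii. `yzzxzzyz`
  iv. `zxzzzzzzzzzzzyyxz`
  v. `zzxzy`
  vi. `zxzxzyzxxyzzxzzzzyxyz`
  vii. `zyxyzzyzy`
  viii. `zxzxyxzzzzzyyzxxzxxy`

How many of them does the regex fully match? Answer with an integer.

1

i → no match
ii → no match
iii → no match — must start with `z`
iv → match
v → no match
vi → no match
vii → no match
viii → no match
Total matched: 1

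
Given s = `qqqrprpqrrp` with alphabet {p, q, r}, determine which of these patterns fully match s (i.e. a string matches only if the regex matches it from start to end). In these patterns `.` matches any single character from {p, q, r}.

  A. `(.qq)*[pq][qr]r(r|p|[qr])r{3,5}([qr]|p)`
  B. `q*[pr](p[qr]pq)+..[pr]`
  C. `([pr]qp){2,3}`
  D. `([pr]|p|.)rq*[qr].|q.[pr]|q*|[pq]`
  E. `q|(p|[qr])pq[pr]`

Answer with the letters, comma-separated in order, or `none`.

A → no match
B → match
C → no match — must end with `qp`
D → no match
E → no match

B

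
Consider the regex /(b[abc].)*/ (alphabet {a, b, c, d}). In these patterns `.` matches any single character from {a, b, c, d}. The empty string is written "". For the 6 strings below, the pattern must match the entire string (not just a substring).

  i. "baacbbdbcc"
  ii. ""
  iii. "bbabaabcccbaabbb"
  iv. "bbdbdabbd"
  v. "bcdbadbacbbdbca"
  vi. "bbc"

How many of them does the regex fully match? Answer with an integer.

3

i. "baacbbdbcc" → no match
ii. "" → match
iii → no match
iv. "bbdbdabbd" → no match
v → match
vi. "bbc" → match
Total matched: 3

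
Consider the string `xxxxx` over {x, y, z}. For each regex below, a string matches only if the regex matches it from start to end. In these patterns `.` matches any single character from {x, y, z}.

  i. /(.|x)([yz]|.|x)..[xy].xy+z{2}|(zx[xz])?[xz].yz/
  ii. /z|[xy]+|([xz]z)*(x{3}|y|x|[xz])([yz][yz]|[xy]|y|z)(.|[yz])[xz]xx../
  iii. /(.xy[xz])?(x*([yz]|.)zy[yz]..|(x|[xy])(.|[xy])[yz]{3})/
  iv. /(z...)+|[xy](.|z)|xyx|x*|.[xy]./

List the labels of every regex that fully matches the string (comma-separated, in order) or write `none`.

i → no match
ii → match
iii → no match
iv → match

ii, iv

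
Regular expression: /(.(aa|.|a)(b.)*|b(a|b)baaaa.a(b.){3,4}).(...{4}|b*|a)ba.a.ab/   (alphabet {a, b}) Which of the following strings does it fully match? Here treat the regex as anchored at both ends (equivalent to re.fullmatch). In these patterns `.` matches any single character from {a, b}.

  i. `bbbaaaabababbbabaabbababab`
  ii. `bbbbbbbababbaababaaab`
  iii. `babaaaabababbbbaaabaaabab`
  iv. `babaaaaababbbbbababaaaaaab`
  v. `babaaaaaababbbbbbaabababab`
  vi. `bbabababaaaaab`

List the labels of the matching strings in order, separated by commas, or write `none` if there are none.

i, ii, v

i → match
ii → match
iii → no match
iv → no match
v → match
vi → no match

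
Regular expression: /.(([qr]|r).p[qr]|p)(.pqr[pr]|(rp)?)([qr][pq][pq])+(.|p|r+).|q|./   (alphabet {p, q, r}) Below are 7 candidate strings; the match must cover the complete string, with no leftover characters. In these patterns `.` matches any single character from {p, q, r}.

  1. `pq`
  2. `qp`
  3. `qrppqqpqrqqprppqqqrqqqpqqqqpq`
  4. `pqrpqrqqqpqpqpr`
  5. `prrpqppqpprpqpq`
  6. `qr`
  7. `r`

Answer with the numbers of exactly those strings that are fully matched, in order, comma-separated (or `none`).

1 → no match
2 → no match
3 → no match
4 → no match
5 → no match
6 → no match
7 → match

7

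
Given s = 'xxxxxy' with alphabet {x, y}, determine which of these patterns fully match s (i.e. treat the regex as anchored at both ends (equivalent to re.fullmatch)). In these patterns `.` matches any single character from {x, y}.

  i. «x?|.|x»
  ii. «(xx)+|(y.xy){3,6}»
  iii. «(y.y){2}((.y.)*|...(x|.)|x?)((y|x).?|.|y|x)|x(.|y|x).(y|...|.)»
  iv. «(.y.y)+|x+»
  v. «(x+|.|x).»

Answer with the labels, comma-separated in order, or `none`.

i → no match
ii → no match
iii → match
iv → no match
v → match

iii, v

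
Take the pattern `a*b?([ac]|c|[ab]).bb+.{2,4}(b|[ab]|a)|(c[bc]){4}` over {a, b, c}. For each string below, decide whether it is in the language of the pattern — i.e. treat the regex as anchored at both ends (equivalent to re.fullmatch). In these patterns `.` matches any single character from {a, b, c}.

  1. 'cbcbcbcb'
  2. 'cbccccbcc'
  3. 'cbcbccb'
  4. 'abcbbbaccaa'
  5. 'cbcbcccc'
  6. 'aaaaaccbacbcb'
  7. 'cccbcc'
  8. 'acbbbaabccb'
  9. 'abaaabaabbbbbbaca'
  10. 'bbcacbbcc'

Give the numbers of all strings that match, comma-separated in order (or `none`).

1, 4, 5

1 → match
2 → no match
3 → no match
4 → match
5 → match
6 → no match
7 → no match
8 → no match
9 → no match
10 → no match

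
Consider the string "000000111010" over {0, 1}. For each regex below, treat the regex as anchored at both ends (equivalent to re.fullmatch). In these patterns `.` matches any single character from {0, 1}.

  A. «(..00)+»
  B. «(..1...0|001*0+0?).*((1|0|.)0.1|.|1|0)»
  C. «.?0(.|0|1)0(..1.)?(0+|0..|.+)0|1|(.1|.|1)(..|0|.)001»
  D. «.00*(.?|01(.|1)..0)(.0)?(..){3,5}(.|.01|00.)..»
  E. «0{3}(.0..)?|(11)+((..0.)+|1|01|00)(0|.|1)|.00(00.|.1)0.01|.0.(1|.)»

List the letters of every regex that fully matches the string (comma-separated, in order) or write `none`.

B, C, D

A → no match — must end with "00"
B → match
C → match
D → match
E → no match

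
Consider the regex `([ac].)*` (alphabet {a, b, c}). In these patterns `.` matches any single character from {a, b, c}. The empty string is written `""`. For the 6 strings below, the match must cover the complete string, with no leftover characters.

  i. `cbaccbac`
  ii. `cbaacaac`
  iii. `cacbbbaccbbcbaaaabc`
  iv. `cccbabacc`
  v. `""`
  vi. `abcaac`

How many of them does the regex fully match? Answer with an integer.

4

i → match
ii → match
iii → no match
iv → no match
v → match
vi → match
Total matched: 4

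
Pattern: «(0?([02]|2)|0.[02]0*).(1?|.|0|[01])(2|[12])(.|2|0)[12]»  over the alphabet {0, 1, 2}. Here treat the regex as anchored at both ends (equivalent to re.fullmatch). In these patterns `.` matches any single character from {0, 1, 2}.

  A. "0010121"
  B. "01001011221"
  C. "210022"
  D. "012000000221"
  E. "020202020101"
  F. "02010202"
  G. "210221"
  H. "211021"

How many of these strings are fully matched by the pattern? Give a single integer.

4

A → match
B → no match
C → no match
D → match
E → no match
F → match
G → match
H → no match
Total matched: 4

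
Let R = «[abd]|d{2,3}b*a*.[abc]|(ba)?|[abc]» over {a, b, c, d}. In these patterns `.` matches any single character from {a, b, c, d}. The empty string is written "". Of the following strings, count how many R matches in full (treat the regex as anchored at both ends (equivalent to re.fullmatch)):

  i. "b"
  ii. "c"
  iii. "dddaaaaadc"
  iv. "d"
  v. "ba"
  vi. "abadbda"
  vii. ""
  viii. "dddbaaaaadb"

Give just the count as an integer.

i. "b" → match
ii. "c" → match
iii. "dddaaaaadc" → match
iv. "d" → match
v. "ba" → match
vi. "abadbda" → no match
vii. "" → match
viii. "dddbaaaaadb" → match
Total matched: 7

7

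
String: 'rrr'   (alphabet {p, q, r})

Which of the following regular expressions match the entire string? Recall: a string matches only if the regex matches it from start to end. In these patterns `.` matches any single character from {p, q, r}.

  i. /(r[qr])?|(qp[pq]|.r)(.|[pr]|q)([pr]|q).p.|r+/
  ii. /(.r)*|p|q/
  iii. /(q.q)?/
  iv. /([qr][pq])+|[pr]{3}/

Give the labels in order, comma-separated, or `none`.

i → match
ii → no match
iii → no match
iv → match

i, iv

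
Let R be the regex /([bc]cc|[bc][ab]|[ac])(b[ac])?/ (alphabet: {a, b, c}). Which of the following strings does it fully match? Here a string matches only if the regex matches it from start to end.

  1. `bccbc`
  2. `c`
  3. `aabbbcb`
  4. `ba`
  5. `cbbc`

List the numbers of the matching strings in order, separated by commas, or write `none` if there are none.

1 → match
2 → match
3 → no match
4 → match
5 → match

1, 2, 4, 5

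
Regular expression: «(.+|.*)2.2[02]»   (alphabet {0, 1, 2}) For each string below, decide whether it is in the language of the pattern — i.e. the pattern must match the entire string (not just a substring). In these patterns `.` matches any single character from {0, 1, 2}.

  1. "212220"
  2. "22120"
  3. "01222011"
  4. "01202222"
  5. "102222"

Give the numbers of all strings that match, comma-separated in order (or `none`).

1, 2, 4, 5

1 → match
2 → match
3 → no match
4 → match
5 → match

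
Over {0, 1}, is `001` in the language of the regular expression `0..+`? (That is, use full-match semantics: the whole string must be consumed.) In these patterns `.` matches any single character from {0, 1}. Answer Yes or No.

Yes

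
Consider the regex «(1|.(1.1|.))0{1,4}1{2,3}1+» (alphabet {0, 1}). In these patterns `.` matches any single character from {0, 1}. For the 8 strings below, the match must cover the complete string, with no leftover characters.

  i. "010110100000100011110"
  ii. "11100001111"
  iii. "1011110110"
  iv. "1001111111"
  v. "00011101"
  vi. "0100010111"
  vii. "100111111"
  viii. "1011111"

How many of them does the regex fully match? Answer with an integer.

i → no match — must end with "1"
ii. "11100001111" → no match
iii. "1011110110" → no match — must end with "1"
iv. "1001111111" → match
v. "00011101" → no match
vi. "0100010111" → no match
vii. "100111111" → match
viii. "1011111" → match
Total matched: 3

3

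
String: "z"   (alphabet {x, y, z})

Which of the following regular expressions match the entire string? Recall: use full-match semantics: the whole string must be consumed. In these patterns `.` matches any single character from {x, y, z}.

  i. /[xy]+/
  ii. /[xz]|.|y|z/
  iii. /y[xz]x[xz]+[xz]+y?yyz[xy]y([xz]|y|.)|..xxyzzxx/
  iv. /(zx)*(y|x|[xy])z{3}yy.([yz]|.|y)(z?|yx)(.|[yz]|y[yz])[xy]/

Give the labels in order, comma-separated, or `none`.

i → no match
ii → match
iii → no match
iv → no match

ii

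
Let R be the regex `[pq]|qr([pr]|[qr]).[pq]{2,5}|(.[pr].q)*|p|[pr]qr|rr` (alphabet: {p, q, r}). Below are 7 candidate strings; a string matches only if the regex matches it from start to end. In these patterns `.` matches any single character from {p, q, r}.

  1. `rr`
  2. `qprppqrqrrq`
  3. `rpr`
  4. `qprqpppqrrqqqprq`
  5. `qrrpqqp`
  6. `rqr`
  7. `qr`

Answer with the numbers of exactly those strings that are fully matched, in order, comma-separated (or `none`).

1 → match
2 → no match
3 → no match
4 → match
5 → match
6 → match
7 → no match

1, 4, 5, 6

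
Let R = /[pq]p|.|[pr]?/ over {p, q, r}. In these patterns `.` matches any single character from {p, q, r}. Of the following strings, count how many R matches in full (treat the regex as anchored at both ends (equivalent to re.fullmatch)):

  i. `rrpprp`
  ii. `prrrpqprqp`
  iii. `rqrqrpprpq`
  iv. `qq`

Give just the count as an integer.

0

i. `rrpprp` → no match
ii. `prrrpqprqp` → no match
iii. `rqrqrpprpq` → no match
iv. `qq` → no match
Total matched: 0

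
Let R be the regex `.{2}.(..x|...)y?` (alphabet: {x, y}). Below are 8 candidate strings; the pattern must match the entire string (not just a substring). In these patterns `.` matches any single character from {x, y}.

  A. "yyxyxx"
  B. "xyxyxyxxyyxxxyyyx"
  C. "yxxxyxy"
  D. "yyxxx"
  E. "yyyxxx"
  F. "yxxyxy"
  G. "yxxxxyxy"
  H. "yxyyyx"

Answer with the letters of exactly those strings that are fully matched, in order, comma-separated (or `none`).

A → match
B → no match
C → match
D → no match
E → match
F → match
G → no match
H → match

A, C, E, F, H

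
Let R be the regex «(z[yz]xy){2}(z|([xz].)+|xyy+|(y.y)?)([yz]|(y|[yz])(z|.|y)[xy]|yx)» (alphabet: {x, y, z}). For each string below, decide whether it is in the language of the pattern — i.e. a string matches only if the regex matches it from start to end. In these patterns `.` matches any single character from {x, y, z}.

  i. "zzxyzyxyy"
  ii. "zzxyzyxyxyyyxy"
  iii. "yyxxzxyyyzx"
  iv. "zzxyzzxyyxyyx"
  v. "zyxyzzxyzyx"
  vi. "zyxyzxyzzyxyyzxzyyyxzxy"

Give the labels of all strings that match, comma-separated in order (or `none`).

i, ii, iv, v

i → match
ii → match
iii → no match — must start with "z"
iv → match
v → match
vi → no match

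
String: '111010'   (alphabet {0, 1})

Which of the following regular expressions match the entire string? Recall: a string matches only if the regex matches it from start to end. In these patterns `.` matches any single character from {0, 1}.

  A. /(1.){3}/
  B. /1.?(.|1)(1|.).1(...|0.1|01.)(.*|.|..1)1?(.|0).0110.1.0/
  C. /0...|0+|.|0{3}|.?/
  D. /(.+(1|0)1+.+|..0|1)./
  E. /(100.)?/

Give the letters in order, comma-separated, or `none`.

A, D

A → match
B → no match
C → no match
D → match
E → no match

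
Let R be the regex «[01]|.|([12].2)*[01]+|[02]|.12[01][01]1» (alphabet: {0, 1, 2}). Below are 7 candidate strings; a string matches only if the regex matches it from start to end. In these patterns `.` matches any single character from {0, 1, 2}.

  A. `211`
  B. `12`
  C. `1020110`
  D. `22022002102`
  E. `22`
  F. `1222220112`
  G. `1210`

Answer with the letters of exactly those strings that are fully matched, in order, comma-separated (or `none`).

A → no match
B → no match
C → match
D → no match
E → no match
F → no match
G → no match

C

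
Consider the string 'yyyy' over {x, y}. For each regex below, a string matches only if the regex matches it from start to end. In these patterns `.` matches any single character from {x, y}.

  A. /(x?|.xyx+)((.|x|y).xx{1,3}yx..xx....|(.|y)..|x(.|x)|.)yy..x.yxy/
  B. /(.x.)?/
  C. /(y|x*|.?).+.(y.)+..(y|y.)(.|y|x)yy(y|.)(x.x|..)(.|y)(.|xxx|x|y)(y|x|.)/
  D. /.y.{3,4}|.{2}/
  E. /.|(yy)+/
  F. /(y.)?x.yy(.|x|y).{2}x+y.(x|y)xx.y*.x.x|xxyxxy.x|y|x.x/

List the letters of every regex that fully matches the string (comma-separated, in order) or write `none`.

E

A → no match — must end with 'yxy'
B → no match
C → no match
D → no match
E → match
F → no match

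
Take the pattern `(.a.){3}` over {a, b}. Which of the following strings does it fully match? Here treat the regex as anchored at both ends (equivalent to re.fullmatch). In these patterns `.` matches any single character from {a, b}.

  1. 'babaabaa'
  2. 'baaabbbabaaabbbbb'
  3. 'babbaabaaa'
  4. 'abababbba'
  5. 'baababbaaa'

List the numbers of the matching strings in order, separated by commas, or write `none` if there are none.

1 → no match
2 → no match
3 → no match
4 → no match
5 → no match

none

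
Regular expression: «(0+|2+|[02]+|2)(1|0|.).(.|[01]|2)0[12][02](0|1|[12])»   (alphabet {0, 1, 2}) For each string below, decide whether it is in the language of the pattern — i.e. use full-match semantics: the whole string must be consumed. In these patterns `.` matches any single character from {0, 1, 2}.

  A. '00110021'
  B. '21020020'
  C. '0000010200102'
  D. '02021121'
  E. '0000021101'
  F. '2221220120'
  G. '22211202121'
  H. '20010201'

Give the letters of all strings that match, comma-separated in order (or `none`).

A → no match
B → no match
C → no match
D → no match
E → no match
F → match
G → no match
H → match

F, H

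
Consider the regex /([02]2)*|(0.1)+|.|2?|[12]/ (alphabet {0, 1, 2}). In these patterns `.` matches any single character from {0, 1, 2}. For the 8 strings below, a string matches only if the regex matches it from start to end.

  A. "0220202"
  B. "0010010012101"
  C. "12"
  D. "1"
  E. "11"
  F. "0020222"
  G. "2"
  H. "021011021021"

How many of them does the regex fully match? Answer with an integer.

3

A → no match
B → no match
C → no match
D → match
E → no match
F → no match
G → match
H → match
Total matched: 3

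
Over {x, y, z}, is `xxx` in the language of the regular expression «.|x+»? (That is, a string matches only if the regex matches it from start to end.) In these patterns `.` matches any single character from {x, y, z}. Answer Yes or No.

Yes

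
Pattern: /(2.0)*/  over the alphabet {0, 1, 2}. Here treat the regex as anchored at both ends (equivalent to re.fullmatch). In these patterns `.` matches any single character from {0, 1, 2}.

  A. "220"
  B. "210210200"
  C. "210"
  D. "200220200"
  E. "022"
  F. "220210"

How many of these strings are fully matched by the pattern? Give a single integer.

A → match
B → match
C → match
D → match
E → no match
F → match
Total matched: 5

5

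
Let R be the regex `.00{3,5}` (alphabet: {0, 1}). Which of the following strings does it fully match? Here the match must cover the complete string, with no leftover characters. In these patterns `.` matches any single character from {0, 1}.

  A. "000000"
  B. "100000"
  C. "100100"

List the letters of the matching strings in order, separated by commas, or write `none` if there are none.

A → match
B → match
C → no match

A, B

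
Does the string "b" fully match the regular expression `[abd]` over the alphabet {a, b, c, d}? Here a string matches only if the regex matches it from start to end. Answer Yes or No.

Yes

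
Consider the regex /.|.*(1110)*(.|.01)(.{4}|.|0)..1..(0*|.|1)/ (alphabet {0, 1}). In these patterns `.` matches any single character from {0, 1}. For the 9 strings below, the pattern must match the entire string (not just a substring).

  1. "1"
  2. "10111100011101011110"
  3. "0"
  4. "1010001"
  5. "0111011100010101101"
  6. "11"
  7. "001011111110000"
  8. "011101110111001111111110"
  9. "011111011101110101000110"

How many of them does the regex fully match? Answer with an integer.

1 → match
2 → match
3 → match
4 → no match
5 → match
6 → no match
7 → match
8 → match
9 → match
Total matched: 7

7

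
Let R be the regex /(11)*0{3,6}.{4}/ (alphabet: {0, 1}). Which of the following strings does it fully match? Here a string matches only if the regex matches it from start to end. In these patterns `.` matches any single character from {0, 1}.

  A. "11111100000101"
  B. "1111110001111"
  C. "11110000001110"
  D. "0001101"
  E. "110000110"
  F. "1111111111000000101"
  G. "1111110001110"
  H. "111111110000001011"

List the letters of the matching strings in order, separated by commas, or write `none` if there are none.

A → match
B → match
C → match
D → match
E → match
F → match
G → match
H → match

A, B, C, D, E, F, G, H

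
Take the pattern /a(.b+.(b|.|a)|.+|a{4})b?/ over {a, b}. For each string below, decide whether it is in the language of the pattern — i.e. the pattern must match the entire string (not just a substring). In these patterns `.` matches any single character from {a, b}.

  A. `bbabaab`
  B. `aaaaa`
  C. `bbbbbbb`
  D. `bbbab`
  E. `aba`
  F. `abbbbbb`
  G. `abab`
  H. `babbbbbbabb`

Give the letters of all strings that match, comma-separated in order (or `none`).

B, E, F, G

A. `bbabaab` → no match — must start with `a`
B. `aaaaa` → match
C. `bbbbbbb` → no match — must start with `a`
D. `bbbab` → no match — must start with `a`
E. `aba` → match
F. `abbbbbb` → match
G. `abab` → match
H. `babbbbbbabb` → no match — must start with `a`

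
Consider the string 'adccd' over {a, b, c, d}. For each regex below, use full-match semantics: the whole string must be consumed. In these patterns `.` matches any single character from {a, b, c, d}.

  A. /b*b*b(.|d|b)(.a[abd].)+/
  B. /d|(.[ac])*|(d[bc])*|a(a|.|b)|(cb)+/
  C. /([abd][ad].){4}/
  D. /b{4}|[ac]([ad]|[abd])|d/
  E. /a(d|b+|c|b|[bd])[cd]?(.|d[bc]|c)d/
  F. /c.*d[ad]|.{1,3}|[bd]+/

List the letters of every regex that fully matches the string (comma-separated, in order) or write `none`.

E

A → no match
B → no match
C → no match
D → no match
E → match
F → no match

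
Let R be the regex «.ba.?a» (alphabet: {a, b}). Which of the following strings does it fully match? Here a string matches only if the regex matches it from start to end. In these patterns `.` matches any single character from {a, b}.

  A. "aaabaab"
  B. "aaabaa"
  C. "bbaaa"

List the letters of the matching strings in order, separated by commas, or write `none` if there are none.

A. "aaabaab" → no match — must end with "a"
B. "aaabaa" → no match
C. "bbaaa" → match

C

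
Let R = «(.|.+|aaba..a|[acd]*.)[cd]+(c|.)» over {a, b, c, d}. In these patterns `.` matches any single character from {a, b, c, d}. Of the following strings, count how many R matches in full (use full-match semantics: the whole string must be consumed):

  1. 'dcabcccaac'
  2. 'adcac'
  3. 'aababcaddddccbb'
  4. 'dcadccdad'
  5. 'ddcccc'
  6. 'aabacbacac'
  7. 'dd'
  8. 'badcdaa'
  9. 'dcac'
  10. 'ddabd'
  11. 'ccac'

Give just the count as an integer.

1

1 → no match
2 → no match
3 → no match
4 → no match
5 → match
6 → no match
7 → no match
8 → no match
9 → no match
10 → no match
11 → no match
Total matched: 1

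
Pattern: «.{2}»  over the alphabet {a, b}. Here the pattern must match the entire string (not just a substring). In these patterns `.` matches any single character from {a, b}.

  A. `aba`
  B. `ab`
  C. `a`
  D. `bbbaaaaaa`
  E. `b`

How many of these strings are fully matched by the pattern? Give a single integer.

1

A. `aba` → no match
B. `ab` → match
C. `a` → no match
D. `bbbaaaaaa` → no match
E. `b` → no match
Total matched: 1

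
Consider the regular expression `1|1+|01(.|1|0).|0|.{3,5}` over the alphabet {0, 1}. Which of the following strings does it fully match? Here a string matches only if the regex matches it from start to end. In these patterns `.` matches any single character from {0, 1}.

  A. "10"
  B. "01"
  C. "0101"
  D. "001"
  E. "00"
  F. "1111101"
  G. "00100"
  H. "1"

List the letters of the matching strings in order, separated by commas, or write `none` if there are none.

C, D, G, H

A → no match
B → no match
C → match
D → match
E → no match
F → no match
G → match
H → match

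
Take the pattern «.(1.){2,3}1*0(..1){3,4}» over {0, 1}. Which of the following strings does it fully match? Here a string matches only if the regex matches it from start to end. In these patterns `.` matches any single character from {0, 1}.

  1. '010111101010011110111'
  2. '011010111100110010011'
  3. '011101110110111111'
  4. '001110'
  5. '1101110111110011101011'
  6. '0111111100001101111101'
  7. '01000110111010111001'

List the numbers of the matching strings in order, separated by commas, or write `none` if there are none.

1 → no match
2 → no match
3 → no match
4. '001110' → no match — must end with '1'
5 → match
6 → no match
7 → no match

5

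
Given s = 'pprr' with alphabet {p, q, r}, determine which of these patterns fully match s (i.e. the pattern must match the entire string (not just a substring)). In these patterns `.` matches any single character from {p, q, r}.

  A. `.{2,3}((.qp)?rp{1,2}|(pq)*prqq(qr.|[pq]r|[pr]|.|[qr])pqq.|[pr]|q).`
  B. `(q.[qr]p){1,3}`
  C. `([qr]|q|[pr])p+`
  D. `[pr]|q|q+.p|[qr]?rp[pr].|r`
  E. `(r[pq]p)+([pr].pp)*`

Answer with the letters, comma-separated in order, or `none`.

A → match
B → no match — must start with 'q'
C → no match — must end with 'p'
D → no match
E → no match — must start with 'r'

A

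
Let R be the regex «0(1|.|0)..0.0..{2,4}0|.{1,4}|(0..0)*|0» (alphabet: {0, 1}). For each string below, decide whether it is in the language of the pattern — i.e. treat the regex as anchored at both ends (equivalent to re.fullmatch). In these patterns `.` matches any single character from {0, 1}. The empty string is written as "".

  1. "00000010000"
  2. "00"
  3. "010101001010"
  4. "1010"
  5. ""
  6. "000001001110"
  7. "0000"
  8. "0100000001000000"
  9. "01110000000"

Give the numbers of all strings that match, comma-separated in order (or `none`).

1. "00000010000" → no match
2. "00" → match
3. "010101001010" → match
4. "1010" → match
5. "" → match
6. "000001001110" → match
7. "0000" → match
8 → match
9. "01110000000" → match

2, 3, 4, 5, 6, 7, 8, 9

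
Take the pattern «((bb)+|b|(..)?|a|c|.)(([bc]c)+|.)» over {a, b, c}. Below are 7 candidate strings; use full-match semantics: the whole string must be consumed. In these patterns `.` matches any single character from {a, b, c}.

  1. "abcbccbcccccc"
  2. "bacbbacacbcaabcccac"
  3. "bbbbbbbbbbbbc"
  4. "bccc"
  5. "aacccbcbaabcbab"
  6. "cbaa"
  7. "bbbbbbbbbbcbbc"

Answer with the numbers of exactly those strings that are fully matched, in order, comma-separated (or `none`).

3, 4

1 → no match
2 → no match
3 → match
4 → match
5 → no match
6 → no match
7 → no match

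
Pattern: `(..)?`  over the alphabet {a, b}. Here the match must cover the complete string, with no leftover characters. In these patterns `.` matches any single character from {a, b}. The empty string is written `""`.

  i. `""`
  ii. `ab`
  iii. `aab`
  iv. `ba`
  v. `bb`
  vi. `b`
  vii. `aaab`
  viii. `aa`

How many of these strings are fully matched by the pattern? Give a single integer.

5

i → match
ii → match
iii → no match
iv → match
v → match
vi → no match
vii → no match
viii → match
Total matched: 5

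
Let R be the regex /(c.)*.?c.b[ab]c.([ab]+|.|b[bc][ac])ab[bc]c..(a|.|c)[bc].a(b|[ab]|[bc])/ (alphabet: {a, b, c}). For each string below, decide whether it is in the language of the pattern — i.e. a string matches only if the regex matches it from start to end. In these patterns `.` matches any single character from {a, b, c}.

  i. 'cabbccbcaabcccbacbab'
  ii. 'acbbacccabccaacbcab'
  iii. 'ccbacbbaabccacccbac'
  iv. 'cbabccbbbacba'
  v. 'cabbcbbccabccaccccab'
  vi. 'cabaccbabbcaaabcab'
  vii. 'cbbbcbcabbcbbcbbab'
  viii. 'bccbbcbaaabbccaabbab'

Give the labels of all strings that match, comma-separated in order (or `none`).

i → match
ii → match
iii → match
iv → no match
v → match
vi → match
vii → match
viii → match

i, ii, iii, v, vi, vii, viii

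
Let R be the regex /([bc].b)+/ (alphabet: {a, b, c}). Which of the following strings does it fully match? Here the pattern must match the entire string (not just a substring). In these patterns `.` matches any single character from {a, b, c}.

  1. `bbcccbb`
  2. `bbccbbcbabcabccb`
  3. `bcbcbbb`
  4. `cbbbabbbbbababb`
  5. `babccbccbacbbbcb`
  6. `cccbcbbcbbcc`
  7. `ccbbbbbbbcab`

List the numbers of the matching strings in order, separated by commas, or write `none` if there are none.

7

1 → no match
2 → no match
3 → no match
4 → no match
5 → no match
6 → no match — must end with `b`
7 → match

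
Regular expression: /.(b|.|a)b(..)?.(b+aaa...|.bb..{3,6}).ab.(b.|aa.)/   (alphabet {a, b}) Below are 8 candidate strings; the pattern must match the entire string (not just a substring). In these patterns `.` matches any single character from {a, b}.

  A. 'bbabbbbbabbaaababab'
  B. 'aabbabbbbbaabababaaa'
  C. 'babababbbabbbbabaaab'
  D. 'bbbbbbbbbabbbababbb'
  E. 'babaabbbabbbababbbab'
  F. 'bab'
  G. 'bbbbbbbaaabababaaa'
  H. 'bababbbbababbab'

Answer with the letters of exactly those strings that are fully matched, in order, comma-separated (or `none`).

C

A → no match
B → no match
C → match
D → no match
E → no match
F. 'bab' → no match
G → no match
H → no match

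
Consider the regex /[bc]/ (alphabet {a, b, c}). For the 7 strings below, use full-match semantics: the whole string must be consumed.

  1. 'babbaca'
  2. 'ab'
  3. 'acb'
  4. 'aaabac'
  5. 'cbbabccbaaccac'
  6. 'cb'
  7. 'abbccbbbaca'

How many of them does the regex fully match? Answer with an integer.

1 → no match
2 → no match
3 → no match
4 → no match
5 → no match
6 → no match
7 → no match
Total matched: 0

0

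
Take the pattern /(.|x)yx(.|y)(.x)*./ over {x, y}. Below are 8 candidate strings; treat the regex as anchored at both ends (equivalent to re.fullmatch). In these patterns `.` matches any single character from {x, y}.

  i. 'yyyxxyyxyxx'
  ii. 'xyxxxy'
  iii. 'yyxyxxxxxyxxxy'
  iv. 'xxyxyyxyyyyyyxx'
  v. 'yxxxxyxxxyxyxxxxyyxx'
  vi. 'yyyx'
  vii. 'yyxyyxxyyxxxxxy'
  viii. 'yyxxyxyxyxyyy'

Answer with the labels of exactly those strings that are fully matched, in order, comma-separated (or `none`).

i. 'yyyxxyyxyxx' → no match
ii. 'xyxxxy' → no match
iii → no match
iv → no match
v → no match
vi. 'yyyx' → no match
vii → no match
viii → no match

none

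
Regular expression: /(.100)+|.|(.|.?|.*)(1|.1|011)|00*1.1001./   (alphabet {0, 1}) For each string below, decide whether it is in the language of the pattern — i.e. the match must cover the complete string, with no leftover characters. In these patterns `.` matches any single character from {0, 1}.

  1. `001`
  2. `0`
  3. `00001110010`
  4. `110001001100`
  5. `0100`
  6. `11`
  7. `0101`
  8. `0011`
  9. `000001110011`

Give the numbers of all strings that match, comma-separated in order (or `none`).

1, 2, 3, 4, 5, 6, 7, 8, 9

1 → match
2 → match
3 → match
4 → match
5 → match
6 → match
7 → match
8 → match
9 → match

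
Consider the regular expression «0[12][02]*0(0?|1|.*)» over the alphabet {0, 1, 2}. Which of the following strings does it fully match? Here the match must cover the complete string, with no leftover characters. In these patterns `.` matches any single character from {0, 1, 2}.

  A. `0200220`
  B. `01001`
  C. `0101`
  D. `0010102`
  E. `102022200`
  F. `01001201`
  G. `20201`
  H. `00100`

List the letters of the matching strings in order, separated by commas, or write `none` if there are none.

A, B, C, F

A → match
B → match
C → match
D → no match
E → no match — must start with `0`
F → match
G → no match — must start with `0`
H → no match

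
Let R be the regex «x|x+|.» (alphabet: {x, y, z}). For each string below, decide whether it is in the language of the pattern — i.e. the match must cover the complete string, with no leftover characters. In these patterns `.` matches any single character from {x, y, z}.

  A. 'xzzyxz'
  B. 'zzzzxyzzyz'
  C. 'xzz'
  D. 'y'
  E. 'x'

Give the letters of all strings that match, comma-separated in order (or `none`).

D, E

A. 'xzzyxz' → no match
B. 'zzzzxyzzyz' → no match
C. 'xzz' → no match
D. 'y' → match
E. 'x' → match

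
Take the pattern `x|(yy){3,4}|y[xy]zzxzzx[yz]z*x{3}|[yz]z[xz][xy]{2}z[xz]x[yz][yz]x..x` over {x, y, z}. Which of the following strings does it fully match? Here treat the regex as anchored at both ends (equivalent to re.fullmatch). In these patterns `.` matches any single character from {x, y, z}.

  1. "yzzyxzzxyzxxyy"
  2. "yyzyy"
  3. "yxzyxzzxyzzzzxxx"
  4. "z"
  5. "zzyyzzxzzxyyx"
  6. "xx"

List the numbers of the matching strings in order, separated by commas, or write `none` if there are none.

none

1 → no match
2 → no match
3 → no match
4 → no match
5 → no match
6 → no match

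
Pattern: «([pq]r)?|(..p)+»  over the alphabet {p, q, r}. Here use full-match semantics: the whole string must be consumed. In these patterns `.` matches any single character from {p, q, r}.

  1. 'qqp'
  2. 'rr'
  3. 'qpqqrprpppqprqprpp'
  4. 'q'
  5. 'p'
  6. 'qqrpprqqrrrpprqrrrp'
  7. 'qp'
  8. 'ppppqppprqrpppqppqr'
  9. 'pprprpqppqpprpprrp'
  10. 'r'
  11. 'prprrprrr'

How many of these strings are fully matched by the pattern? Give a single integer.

1. 'qqp' → match
2. 'rr' → no match
3 → no match
4. 'q' → no match
5. 'p' → no match
6 → no match
7. 'qp' → no match
8 → no match
9 → no match
10. 'r' → no match
11. 'prprrprrr' → no match
Total matched: 1

1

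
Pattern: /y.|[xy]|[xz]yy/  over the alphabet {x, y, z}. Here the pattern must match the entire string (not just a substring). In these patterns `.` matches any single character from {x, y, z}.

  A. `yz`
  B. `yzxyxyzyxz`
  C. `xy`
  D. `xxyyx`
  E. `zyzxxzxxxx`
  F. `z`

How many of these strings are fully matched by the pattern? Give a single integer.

A → match
B → no match
C → no match
D → no match
E → no match
F → no match
Total matched: 1

1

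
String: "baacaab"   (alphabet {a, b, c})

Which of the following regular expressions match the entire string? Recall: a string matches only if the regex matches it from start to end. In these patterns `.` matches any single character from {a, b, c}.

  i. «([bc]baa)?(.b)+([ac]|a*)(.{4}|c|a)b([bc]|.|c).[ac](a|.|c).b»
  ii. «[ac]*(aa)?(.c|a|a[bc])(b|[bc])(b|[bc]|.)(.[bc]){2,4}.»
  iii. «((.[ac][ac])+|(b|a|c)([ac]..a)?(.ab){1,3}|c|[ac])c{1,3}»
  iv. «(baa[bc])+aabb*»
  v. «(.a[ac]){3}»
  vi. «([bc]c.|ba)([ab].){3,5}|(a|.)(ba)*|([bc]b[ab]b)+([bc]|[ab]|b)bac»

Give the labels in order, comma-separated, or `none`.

i → no match
ii → no match
iii → no match — must end with "c"
iv → match
v → no match
vi → no match

iv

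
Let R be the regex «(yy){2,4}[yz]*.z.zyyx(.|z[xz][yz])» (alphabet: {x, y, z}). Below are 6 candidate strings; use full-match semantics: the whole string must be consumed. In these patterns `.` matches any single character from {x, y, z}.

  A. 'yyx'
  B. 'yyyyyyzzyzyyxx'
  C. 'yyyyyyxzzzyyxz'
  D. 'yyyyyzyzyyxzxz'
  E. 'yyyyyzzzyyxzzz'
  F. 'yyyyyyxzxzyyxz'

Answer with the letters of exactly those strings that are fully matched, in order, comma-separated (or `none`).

B, C, D, E, F

A. 'yyx' → no match
B → match
C → match
D → match
E → match
F → match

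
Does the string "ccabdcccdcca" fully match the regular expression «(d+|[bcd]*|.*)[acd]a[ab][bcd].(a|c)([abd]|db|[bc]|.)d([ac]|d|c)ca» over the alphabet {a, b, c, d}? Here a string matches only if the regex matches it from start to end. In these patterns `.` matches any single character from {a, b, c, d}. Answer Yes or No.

Yes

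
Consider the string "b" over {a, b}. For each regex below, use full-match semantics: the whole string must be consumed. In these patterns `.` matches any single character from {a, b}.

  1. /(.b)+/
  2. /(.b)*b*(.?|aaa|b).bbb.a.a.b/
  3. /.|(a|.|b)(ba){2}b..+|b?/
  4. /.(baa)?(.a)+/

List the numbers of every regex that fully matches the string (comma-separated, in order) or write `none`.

1 → no match
2 → no match
3 → match
4 → no match — must end with "a"

3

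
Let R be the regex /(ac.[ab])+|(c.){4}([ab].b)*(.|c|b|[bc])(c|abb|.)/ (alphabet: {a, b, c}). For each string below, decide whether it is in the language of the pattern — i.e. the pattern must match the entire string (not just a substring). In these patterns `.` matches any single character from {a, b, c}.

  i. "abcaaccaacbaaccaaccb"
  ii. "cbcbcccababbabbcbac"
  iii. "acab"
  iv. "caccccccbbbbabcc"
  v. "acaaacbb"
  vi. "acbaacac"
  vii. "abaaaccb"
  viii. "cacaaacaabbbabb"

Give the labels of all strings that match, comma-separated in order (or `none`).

i → no match
ii → match
iii → match
iv → match
v → match
vi → no match
vii → no match
viii → no match

ii, iii, iv, v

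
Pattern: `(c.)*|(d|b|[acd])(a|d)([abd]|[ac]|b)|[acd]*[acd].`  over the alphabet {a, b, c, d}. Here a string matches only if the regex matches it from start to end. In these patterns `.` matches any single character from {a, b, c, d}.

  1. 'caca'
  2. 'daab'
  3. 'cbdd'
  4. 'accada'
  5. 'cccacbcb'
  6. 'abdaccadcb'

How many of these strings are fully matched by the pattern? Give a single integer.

1. 'caca' → match
2. 'daab' → match
3. 'cbdd' → no match
4. 'accada' → match
5. 'cccacbcb' → match
6. 'abdaccadcb' → no match
Total matched: 4

4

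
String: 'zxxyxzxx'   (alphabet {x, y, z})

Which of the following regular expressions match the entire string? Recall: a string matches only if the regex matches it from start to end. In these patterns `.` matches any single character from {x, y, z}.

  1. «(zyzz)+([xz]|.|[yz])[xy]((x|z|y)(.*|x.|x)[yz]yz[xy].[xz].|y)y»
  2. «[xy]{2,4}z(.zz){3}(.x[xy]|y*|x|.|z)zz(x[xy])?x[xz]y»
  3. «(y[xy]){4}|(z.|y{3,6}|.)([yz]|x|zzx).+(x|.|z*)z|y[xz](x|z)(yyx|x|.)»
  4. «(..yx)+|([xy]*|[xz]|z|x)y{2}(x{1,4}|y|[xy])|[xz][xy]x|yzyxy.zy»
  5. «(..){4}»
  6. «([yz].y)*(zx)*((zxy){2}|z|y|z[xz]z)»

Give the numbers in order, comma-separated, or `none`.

1 → no match — must start with 'zyzz'
2 → no match — must end with 'y'
3 → no match
4 → no match
5 → match
6 → no match

5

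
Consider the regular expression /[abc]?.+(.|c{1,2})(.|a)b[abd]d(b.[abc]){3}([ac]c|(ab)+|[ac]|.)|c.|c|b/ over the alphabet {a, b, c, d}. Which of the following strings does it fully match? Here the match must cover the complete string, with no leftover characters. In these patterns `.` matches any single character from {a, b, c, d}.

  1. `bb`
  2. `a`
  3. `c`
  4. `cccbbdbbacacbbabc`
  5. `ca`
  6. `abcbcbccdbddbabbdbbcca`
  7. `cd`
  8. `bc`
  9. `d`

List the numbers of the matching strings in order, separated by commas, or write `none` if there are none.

1. `bb` → no match
2. `a` → no match
3. `c` → match
4 → no match
5. `ca` → match
6 → match
7. `cd` → match
8. `bc` → no match
9. `d` → no match

3, 5, 6, 7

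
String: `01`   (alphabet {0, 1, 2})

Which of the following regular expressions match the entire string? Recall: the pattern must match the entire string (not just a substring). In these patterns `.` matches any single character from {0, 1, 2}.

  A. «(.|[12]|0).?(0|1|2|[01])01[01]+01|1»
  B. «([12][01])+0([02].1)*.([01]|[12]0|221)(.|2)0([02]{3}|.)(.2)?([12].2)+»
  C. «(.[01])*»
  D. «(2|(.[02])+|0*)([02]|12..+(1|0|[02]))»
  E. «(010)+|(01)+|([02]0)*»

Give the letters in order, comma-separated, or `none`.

C, E

A → no match
B → no match — must end with `2`
C → match
D → no match
E → match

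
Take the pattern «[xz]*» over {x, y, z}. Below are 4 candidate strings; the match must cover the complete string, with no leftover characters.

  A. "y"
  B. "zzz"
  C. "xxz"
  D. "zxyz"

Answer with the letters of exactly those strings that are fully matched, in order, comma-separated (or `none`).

B, C

A. "y" → no match
B. "zzz" → match
C. "xxz" → match
D. "zxyz" → no match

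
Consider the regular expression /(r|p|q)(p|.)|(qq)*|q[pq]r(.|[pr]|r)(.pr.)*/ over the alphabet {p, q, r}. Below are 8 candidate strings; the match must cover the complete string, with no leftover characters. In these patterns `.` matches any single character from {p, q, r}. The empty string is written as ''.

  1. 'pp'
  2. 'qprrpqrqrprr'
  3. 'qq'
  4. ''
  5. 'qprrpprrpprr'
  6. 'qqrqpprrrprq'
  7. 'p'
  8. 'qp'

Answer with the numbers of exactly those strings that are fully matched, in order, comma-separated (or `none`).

1. 'pp' → match
2. 'qprrpqrqrprr' → no match
3. 'qq' → match
4. '' → match
5. 'qprrpprrpprr' → match
6. 'qqrqpprrrprq' → match
7. 'p' → no match
8. 'qp' → match

1, 3, 4, 5, 6, 8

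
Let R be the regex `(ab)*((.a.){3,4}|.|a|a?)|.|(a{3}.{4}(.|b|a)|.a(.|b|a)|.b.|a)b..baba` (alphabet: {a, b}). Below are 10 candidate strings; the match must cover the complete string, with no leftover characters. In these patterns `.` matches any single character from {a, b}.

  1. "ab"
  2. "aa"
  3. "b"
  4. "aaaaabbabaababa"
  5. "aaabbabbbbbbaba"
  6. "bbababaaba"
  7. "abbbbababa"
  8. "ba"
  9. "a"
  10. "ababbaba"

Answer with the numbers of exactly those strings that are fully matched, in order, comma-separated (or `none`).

1 → match
2 → no match
3 → match
4 → match
5 → match
6 → no match
7 → match
8 → no match
9 → match
10 → match

1, 3, 4, 5, 7, 9, 10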